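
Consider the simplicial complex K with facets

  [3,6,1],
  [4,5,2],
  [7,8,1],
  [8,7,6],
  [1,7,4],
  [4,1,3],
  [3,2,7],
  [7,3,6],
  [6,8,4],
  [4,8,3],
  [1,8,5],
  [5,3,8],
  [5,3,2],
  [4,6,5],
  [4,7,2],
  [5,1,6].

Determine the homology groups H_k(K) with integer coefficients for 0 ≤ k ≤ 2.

Take the total order 1 < 2 < 3 < 4 < 5 < 6 < 7 < 8 on the vertex set. Then K (dimension 2) consists of the simplices:

  0-simplices (8): [1], [2], [3], [4], [5], [6], [7], [8]
  1-simplices (24): (24 of them)
  2-simplices (16): [1,3,4], [1,3,6], [1,4,7], [1,5,6], [1,5,8], [1,7,8], [2,3,5], [2,3,7], [2,4,5], [2,4,7], [3,4,8], [3,5,8], [3,6,7], [4,5,6], [4,6,8], [6,7,8]

giving chain groups C_0 ≅ Z^8, C_1 ≅ Z^24, C_2 ≅ Z^16.

The boundary map ∂_1: C_1 → C_0 sends each edge [p,q] (with p < q) to q − p.
The 8×24 boundary matrix has rank 7 and Smith normal form diag(1,1,1,1,1,1,1).

The boundary map ∂_2: C_2 → C_1 acts by ∂[p,q,r] = [q,r] − [p,r] + [p,q]. For instance
  ∂[2,4,7] = [4,7] − [2,7] + [2,4],
  ∂[2,3,5] = [3,5] − [2,5] + [2,3].
As a 24×16 matrix over Z this has rank 15, with invariant factors (1,1,1,1,1,1,1,1,1,1,1,1,1,1,1).

Now H_k = ker ∂_k / im ∂_{k+1}, so:

  H_0: rank C_0 − rank ∂_1 = 8 − 7 = 1, and the invariant factors of ∂_1 are all 1, so H_0 = Z.
  H_1: rank ker ∂_1 − rank ∂_2 = (24 − 7) − 15 = 2, and the invariant factors of ∂_2 are all 1, so H_1 = Z^2.
  H_2: rank ker ∂_2 − rank ∂_3 = (16 − 15) − 0 = 1, and there is no ∂_3, so H_2 = Z.

(K is a triangulation of the torus T^2.)

H_0 ≅ Z,  H_1 ≅ Z^2,  H_2 ≅ Z.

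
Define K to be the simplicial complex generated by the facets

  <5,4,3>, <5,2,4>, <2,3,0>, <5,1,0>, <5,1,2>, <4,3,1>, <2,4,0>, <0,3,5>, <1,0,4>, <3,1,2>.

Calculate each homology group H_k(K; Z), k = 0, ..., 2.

We work with the vertex ordering 0 < 1 < 2 < 3 < 4 < 5. The simplices of K, each written with vertices in increasing order, are:

  0-simplices (6): [0], [1], [2], [3], [4], [5]
  1-simplices (15): [0,1], [0,2], [0,3], [0,4], [0,5], [1,2], [1,3], [1,4], [1,5], [2,3], [2,4], [2,5], [3,4], [3,5], [4,5]
  2-simplices (10): [0,1,4], [0,1,5], [0,2,3], [0,2,4], [0,3,5], [1,2,3], [1,2,5], [1,3,4], [2,4,5], [3,4,5]

so the chain groups are C_0 ≅ Z^6, C_1 ≅ Z^15, C_2 ≅ Z^10.

∂_1: C_1 → C_0 sends each edge [p,q] (with p < q) to q − p.
This gives a 6×15 integer matrix of rank 5; reducing to Smith normal form yields diagonal entries (1,1,1,1,1).

∂_2: C_2 → C_1 maps a triangle to the signed sum of its edges. For instance
  ∂[1,3,4] = [3,4] − [1,4] + [1,3],
  ∂[2,4,5] = [4,5] − [2,5] + [2,4].
This gives a 15×10 integer matrix of rank 10; reducing to Smith normal form yields diagonal entries (1,1,1,1,1,1,1,1,1,2).

Computing H_k = (kernel of ∂_k) / (image of ∂_{k+1}):

  H_0: rank C_0 − rank ∂_1 = 6 − 5 = 1, and the invariant factors of ∂_1 are all 1, so H_0 = Z.
  H_1: rank ker ∂_1 − rank ∂_2 = (15 − 5) − 10 = 0, and ∂_2 has invariant factor 2 > 1, so H_1 = Z/2.
  H_2: rank ker ∂_2 − rank ∂_3 = (10 − 10) − 0 = 0, and there is no ∂_3, so H_2 = 0.

H_0 = Z,  H_1 = Z/2,  H_2 = 0.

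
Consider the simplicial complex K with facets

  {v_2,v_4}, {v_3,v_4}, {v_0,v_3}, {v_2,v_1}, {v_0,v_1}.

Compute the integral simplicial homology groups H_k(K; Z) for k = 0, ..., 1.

Take the total order v_0 < v_1 < v_2 < v_3 < v_4 on the vertex set. Then K (dimension 1) consists of the simplices:

  0-simplices (5): [v_0], [v_1], [v_2], [v_3], [v_4]
  1-simplices (5): [v_0,v_1], [v_0,v_3], [v_1,v_2], [v_2,v_4], [v_3,v_4]

so the chain groups are C_0 ≅ Z^5, C_1 ≅ Z^5.

Boundary ∂_1: C_1 → C_0 sends each edge [p,q] (with p < q) to q − p. For instance
  ∂[v_0,v_1] = [v_1] − [v_0].
The resulting 5×5 matrix has rank 4, and its Smith normal form has invariant factors (1,1,1,1).

Now H_k = ker ∂_k / im ∂_{k+1}, so:

  H_0: rank C_0 − rank ∂_1 = 5 − 4 = 1, and the invariant factors of ∂_1 are all 1, so H_0 ≅ Z.
  H_1: rank ker ∂_1 − rank ∂_2 = (5 − 4) − 0 = 1, and there is no ∂_2, so H_1 ≅ Z.

(K is a triangulation of the circle S^1.)

H_0 = Z,  H_1 = Z.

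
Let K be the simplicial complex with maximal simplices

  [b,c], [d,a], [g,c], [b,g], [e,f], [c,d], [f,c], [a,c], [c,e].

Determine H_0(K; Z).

H_0 = Z.

Take the total order a < b < c < d < e < f < g on the vertex set. Then K (dimension 1) consists of the simplices:

  0-simplices (7): a, b, c, d, e, f, g
  1-simplices (9): ac, ad, bc, bg, cd, ce, cf, cg, ef

so the chain groups are C_0 ≅ Z^7, C_1 ≅ Z^9.

Boundary ∂_1: C_1 → C_0 is given by ∂[p,q] = [q] − [p]. For instance
  ∂ef = f − e.
The resulting 7×9 matrix has rank 6, and its Smith normal form has invariant factors (1,1,1,1,1,1).

From H_k ≅ ker(∂_k) / im(∂_{k+1}) we obtain:

  H_0: rank C_0 − rank ∂_1 = 7 − 6 = 1, and the invariant factors of ∂_1 are all 1, so H_0 ≅ Z.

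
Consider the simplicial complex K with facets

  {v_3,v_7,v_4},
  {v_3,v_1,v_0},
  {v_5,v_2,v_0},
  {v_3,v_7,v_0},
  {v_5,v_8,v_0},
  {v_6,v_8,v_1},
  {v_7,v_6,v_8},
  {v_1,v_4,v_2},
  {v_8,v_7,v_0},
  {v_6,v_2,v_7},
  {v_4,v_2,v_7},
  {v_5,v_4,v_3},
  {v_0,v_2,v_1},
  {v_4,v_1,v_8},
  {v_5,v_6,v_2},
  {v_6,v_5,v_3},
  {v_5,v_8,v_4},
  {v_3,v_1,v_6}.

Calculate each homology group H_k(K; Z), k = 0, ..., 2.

Order the vertices as v_0 < v_1 < v_2 < v_3 < v_4 < v_5 < v_6 < v_7 < v_8. Listing each simplex with vertices in this order, K has dimension 2 with simplices:

  0-simplices (9): [v_0], [v_1], [v_2], [v_3], [v_4], [v_5], [v_6], [v_7], [v_8]
  1-simplices (27): (27 of them)
  2-simplices (18): (18 of them)

Hence C_0 ≅ Z^9, C_1 ≅ Z^27, C_2 ≅ Z^18.

∂_1: C_1 → C_0 maps an edge to its endpoints' difference, ∂[p,q] = q − p. For instance
  ∂[v_0,v_2] = [v_2] − [v_0].
The resulting 9×27 matrix has rank 8, and its Smith normal form has invariant factors (1,1,1,1,1,1,1,1).

∂_2: C_2 → C_1 acts by ∂[p,q,r] = [q,r] − [p,r] + [p,q]. For instance
  ∂[v_1,v_2,v_4] = [v_2,v_4] − [v_1,v_4] + [v_1,v_2],
  ∂[v_2,v_5,v_6] = [v_5,v_6] − [v_2,v_6] + [v_2,v_5].
This gives a 27×18 integer matrix of rank 17; reducing to Smith normal form yields diagonal entries (1,1,1,1,1,1,1,1,1,1,1,1,1,1,1,1,1).

Now H_k = ker ∂_k / im ∂_{k+1}, so:

  H_0: rank C_0 − rank ∂_1 = 9 − 8 = 1, and the invariant factors of ∂_1 are all 1, so H_0 = Z.
  H_1: rank ker ∂_1 − rank ∂_2 = (27 − 8) − 17 = 2, and the invariant factors of ∂_2 are all 1, so H_1 = Z^2.
  H_2: rank ker ∂_2 − rank ∂_3 = (18 − 17) − 0 = 1, and there is no ∂_3, so H_2 = Z.

H_0 ≅ Z,  H_1 ≅ Z^2,  H_2 ≅ Z.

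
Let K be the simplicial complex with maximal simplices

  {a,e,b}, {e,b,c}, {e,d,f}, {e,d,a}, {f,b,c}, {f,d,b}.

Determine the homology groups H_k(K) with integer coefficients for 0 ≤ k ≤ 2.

H_0 ≅ Z,  H_1 ≅ Z,  H_2 = 0.

Order the vertices as a < b < c < d < e < f. Listing each simplex with vertices in this order, K has dimension 2 with simplices:

  0-simplices (6): a, b, c, d, e, f
  1-simplices (12): ab, ad, ae, bc, bd, be, bf, ce, cf, de, df, ef
  2-simplices (6): abe, ade, bce, bcf, bdf, def

so the chain groups are C_0 ≅ Z^6, C_1 ≅ Z^12, C_2 ≅ Z^6.

∂_1: C_1 → C_0 sends each edge [p,q] (with p < q) to q − p. For instance
  ∂de = e − d.
As a 6×12 matrix over Z this has rank 5, with invariant factors (1,1,1,1,1).

∂_2: C_2 → C_1 acts by ∂[p,q,r] = [q,r] − [p,r] + [p,q]. For instance
  ∂abe = be − ae + ab,
  ∂bce = ce − be + bc.
As a 12×6 matrix over Z this has rank 6, with invariant factors (1,1,1,1,1,1).

Reading off H_k = ker ∂_k / im ∂_{k+1}:

  H_0: rank C_0 − rank ∂_1 = 6 − 5 = 1, and the invariant factors of ∂_1 are all 1, so H_0 = Z.
  H_1: rank ker ∂_1 − rank ∂_2 = (12 − 5) − 6 = 1, and the invariant factors of ∂_2 are all 1, so H_1 = Z.
  H_2: rank ker ∂_2 − rank ∂_3 = (6 − 6) − 0 = 0, and there is no ∂_3, so H_2 = 0.

As a check, the Euler characteristic is 6 − 12 + 6 = 0, which agrees with 1 − 1 + 0 = 0.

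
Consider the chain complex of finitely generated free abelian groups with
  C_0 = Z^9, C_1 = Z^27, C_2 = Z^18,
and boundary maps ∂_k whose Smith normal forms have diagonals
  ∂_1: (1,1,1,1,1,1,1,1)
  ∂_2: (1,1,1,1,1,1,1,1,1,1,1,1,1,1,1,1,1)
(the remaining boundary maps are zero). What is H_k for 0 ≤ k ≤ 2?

H_0 ≅ Z,  H_1 ≅ Z^2,  H_2 ≅ Z.

H_0: b_0 = 9 − 0 − 8 = 1; torsion from ∂_1 factors > 1: none. So H_0 ≅ Z.
H_1: b_1 = 27 − 8 − 17 = 2; torsion from ∂_2 factors > 1: none. So H_1 ≅ Z^2.
H_2: b_2 = 18 − 17 − 0 = 1; torsion from ∂_3 factors > 1: none. So H_2 ≅ Z.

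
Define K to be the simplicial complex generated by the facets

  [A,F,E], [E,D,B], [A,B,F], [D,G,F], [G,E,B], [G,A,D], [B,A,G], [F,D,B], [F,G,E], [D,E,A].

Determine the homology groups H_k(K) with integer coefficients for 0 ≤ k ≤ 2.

H_0 = Z,  H_1 = Z/2,  H_2 = 0.

Order the vertices as A < B < D < E < F < G. Listing each simplex with vertices in this order, K has dimension 2 with simplices:

  0-simplices (6): A, B, D, E, F, G
  1-simplices (15): AB, AD, AE, AF, AG, BD, BE, BF, BG, DE, DF, DG, EF, EG, FG
  2-simplices (10): ABF, ABG, ADE, ADG, AEF, BDE, BDF, BEG, DFG, EFG

so the chain groups are C_0 ≅ Z^6, C_1 ≅ Z^15, C_2 ≅ Z^10.

∂_1: C_1 → C_0 maps an edge to its endpoints' difference, ∂[p,q] = q − p.
The 6×15 boundary matrix has rank 5 and Smith normal form diag(1,1,1,1,1).

∂_2: C_2 → C_1 acts by ∂[p,q,r] = [q,r] − [p,r] + [p,q]. For instance
  ∂DFG = FG − DG + DF,
  ∂ABG = BG − AG + AB.
The 15×10 boundary matrix has rank 10 and Smith normal form diag(1,1,1,1,1,1,1,1,1,2).

Now H_k = ker ∂_k / im ∂_{k+1}, so:

  H_0: rank C_0 − rank ∂_1 = 6 − 5 = 1, and the invariant factors of ∂_1 are all 1, so H_0 ≅ Z.
  H_1: rank ker ∂_1 − rank ∂_2 = (15 − 5) − 10 = 0, and ∂_2 has invariant factor 2 > 1, so H_1 ≅ Z/2.
  H_2: rank ker ∂_2 − rank ∂_3 = (10 − 10) − 0 = 0, and there is no ∂_3, so H_2 ≅ 0.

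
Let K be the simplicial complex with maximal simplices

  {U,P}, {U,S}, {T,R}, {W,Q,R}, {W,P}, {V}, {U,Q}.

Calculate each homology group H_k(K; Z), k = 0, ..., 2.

Order the vertices as P < Q < R < S < T < U < V < W. Listing each simplex with vertices in this order, K has dimension 2 with simplices:

  0-simplices (8): P, Q, R, S, T, U, V, W
  1-simplices (8): PU, PW, QR, QU, QW, RT, RW, SU
  2-simplices (1): QRW

giving chain groups C_0 ≅ Z^8, C_1 ≅ Z^8, C_2 ≅ Z^1.

The boundary map ∂_1: C_1 → C_0 sends each edge [p,q] (with p < q) to q − p.
The resulting 8×8 matrix has rank 6, and its Smith normal form has invariant factors (1,1,1,1,1,1).

∂_2: C_2 → C_1 maps a triangle to the signed sum of its edges. For instance
  ∂QRW = RW − QW + QR.
As a 8×1 matrix over Z this has rank 1, with invariant factors (1).

From H_k ≅ ker(∂_k) / im(∂_{k+1}) we obtain:

  H_0: rank C_0 − rank ∂_1 = 8 − 6 = 2, and the invariant factors of ∂_1 are all 1, so H_0 ≅ Z^2.
  H_1: rank ker ∂_1 − rank ∂_2 = (8 − 6) − 1 = 1, and the invariant factors of ∂_2 are all 1, so H_1 ≅ Z.
  H_2: rank ker ∂_2 − rank ∂_3 = (1 − 1) − 0 = 0, and there is no ∂_3, so H_2 ≅ 0.

H_0 = Z^2,  H_1 = Z,  H_2 = 0.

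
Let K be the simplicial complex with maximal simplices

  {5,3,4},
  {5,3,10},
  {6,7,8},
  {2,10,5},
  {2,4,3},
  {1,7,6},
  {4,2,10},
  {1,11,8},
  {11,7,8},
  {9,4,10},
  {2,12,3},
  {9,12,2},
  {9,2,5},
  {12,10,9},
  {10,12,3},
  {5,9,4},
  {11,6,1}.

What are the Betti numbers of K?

b_0 = 2, b_1 = 1, b_2 = 0.

We work with the vertex ordering 1 < 2 < 3 < 4 < 5 < 6 < 7 < 8 < 9 < 10 < 11 < 12. The simplices of K, each written with vertices in increasing order, are:

  0-simplices (12): [1], [2], [3], [4], [5], [6], [7], [8], [9], [10], [11], [12]
  1-simplices (28): (28 of them)
  2-simplices (17): (17 of them)

giving chain groups C_0 ≅ Z^12, C_1 ≅ Z^28, C_2 ≅ Z^17.

∂_1: C_1 → C_0 sends each edge [p,q] (with p < q) to q − p.
As a 12×28 matrix over Z this has rank 10, with invariant factors (1,1,1,1,1,1,1,1,1,1).

The boundary map ∂_2: C_2 → C_1 sends each 2-simplex [p,q,r] to [q,r] − [p,r] + [p,q]. For instance
  ∂[3,5,10] = [5,10] − [3,10] + [3,5],
  ∂[2,5,10] = [5,10] − [2,10] + [2,5].
This gives a 28×17 integer matrix of rank 17; reducing to Smith normal form yields diagonal entries (1,1,1,1,1,1,1,1,1,1,1,1,1,1,1,1,2).

From H_k ≅ ker(∂_k) / im(∂_{k+1}) we obtain:

  H_0: rank C_0 − rank ∂_1 = 12 − 10 = 2, and the invariant factors of ∂_1 are all 1, so H_0 ≅ Z^2.
  H_1: rank ker ∂_1 − rank ∂_2 = (28 − 10) − 17 = 1, and ∂_2 has invariant factor 2 > 1, so H_1 ≅ Z ⊕ Z/2.
  H_2: rank ker ∂_2 − rank ∂_3 = (17 − 17) − 0 = 0, and there is no ∂_3, so H_2 ≅ 0.

Hence the Betti numbers are b_0 = 2, b_1 = 1, b_2 = 0.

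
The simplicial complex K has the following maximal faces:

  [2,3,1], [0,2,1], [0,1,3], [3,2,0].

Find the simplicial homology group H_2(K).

We work with the vertex ordering 0 < 1 < 2 < 3. The simplices of K, each written with vertices in increasing order, are:

  0-simplices (4): [0], [1], [2], [3]
  1-simplices (6): [0,1], [0,2], [0,3], [1,2], [1,3], [2,3]
  2-simplices (4): [0,1,2], [0,1,3], [0,2,3], [1,2,3]

Hence C_0 ≅ Z^4, C_1 ≅ Z^6, C_2 ≅ Z^4.

Boundary ∂_1: C_1 → C_0 sends each edge [p,q] (with p < q) to q − p. For instance
  ∂[2,3] = [3] − [2].
The resulting 4×6 matrix has rank 3, and its Smith normal form has invariant factors (1,1,1).

∂_2: C_2 → C_1 maps a triangle to the signed sum of its edges. For instance
  ∂[0,1,2] = [1,2] − [0,2] + [0,1],
  ∂[0,2,3] = [2,3] − [0,3] + [0,2].
This gives a 6×4 integer matrix of rank 3; reducing to Smith normal form yields diagonal entries (1,1,1).

Computing H_k = (kernel of ∂_k) / (image of ∂_{k+1}):

  H_2: rank ker ∂_2 − rank ∂_3 = (4 − 3) − 0 = 1, and there is no ∂_3, so H_2 = Z.

H_2 ≅ Z.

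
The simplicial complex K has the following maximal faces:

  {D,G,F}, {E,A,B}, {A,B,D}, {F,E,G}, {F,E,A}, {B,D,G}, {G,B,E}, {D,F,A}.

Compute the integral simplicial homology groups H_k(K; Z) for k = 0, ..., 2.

We work with the vertex ordering A < B < D < E < F < G. The simplices of K, each written with vertices in increasing order, are:

  0-simplices (6): A, B, D, E, F, G
  1-simplices (12): AB, AD, AE, AF, BD, BE, BG, DF, DG, EF, EG, FG
  2-simplices (8): ABD, ABE, ADF, AEF, BDG, BEG, DFG, EFG

giving chain groups C_0 ≅ Z^6, C_1 ≅ Z^12, C_2 ≅ Z^8.

The boundary map ∂_1: C_1 → C_0 is given by ∂[p,q] = [q] − [p]. For instance
  ∂AD = D − A.
This gives a 6×12 integer matrix of rank 5; reducing to Smith normal form yields diagonal entries (1,1,1,1,1).

∂_2: C_2 → C_1 sends each 2-simplex [p,q,r] to [q,r] − [p,r] + [p,q]. For instance
  ∂ABE = BE − AE + AB,
  ∂ADF = DF − AF + AD.
The 12×8 boundary matrix has rank 7 and Smith normal form diag(1,1,1,1,1,1,1).

Reading off H_k = ker ∂_k / im ∂_{k+1}:

  H_0: rank C_0 − rank ∂_1 = 6 − 5 = 1, and the invariant factors of ∂_1 are all 1, so H_0 ≅ Z.
  H_1: rank ker ∂_1 − rank ∂_2 = (12 − 5) − 7 = 0, and the invariant factors of ∂_2 are all 1, so H_1 ≅ 0.
  H_2: rank ker ∂_2 − rank ∂_3 = (8 − 7) − 0 = 1, and there is no ∂_3, so H_2 ≅ Z.

As a check, the Euler characteristic is 6 − 12 + 8 = 2, which agrees with 1 − 0 + 1 = 2.
(K is a triangulation of the 2-sphere S^2.)

H_0 ≅ Z,  H_1 = 0,  H_2 ≅ Z.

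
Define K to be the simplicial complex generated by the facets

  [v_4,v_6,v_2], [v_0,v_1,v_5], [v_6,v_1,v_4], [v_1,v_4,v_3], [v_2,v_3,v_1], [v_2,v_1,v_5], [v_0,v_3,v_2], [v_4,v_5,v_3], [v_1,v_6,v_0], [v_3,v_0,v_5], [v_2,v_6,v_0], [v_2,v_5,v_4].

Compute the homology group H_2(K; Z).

K has 7 vertices, 18 edges, 12 triangles.
rank ∂_2 = 12, rank ∂_3 = 0 ⇒ b_2 = 12 − 12 − 0 = 0. So H_2 = 0.

H_2 ≅ 0.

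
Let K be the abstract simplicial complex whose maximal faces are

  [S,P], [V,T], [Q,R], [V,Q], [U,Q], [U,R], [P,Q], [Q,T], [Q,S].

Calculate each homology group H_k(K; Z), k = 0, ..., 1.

We work with the vertex ordering P < Q < R < S < T < U < V. The simplices of K, each written with vertices in increasing order, are:

  0-simplices (7): P, Q, R, S, T, U, V
  1-simplices (9): PQ, PS, QR, QS, QT, QU, QV, RU, TV

giving chain groups C_0 ≅ Z^7, C_1 ≅ Z^9.

The boundary map ∂_1: C_1 → C_0 maps an edge to its endpoints' difference, ∂[p,q] = q − p.
As a 7×9 matrix over Z this has rank 6, with invariant factors (1,1,1,1,1,1).

Reading off H_k = ker ∂_k / im ∂_{k+1}:

  H_0: rank C_0 − rank ∂_1 = 7 − 6 = 1, and the invariant factors of ∂_1 are all 1, so H_0 = Z.
  H_1: rank ker ∂_1 − rank ∂_2 = (9 − 6) − 0 = 3, and there is no ∂_2, so H_1 = Z^3.

As a check, the Euler characteristic is 7 − 9 = -2, which agrees with 1 − 3 = -2.

H_0 = Z,  H_1 = Z^3.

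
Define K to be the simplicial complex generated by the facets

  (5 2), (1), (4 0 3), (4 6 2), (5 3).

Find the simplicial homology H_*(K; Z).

H_0 = Z^2,  H_1 = Z,  H_2 = 0.

We work with the vertex ordering 0 < 1 < 2 < 3 < 4 < 5 < 6. The simplices of K, each written with vertices in increasing order, are:

  0-simplices (7): [0], [1], [2], [3], [4], [5], [6]
  1-simplices (8): [0,3], [0,4], [2,4], [2,5], [2,6], [3,4], [3,5], [4,6]
  2-simplices (2): [0,3,4], [2,4,6]

so the chain groups are C_0 ≅ Z^7, C_1 ≅ Z^8, C_2 ≅ Z^2.

Boundary ∂_1: C_1 → C_0 sends each edge [p,q] (with p < q) to q − p.
This gives a 7×8 integer matrix of rank 5; reducing to Smith normal form yields diagonal entries (1,1,1,1,1).

∂_2: C_2 → C_1 acts by ∂[p,q,r] = [q,r] − [p,r] + [p,q]. For instance
  ∂[2,4,6] = [4,6] − [2,6] + [2,4],
  ∂[0,3,4] = [3,4] − [0,4] + [0,3].
This gives a 8×2 integer matrix of rank 2; reducing to Smith normal form yields diagonal entries (1,1).

Now H_k = ker ∂_k / im ∂_{k+1}, so:

  H_0: rank C_0 − rank ∂_1 = 7 − 5 = 2, and the invariant factors of ∂_1 are all 1, so H_0 ≅ Z^2.
  H_1: rank ker ∂_1 − rank ∂_2 = (8 − 5) − 2 = 1, and the invariant factors of ∂_2 are all 1, so H_1 ≅ Z.
  H_2: rank ker ∂_2 − rank ∂_3 = (2 − 2) − 0 = 0, and there is no ∂_3, so H_2 ≅ 0.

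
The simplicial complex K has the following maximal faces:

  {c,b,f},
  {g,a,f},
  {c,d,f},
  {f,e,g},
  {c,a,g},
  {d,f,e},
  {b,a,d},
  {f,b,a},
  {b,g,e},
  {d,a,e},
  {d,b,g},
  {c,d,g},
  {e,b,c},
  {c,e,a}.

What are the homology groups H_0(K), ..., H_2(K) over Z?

H_0 ≅ Z,  H_1 ≅ Z^2,  H_2 ≅ Z.

Take the total order a < b < c < d < e < f < g on the vertex set. Then K (dimension 2) consists of the simplices:

  0-simplices (7): a, b, c, d, e, f, g
  1-simplices (21): ab, ac, ad, ae, af, ag, bc, bd, be, bf, bg, cd, ce, cf, cg, de, df, dg, ef, eg, fg
  2-simplices (14): abd, abf, ace, acg, ade, afg, bce, bcf, bdg, beg, cdf, cdg, def, efg

Hence C_0 ≅ Z^7, C_1 ≅ Z^21, C_2 ≅ Z^14.

Boundary ∂_1: C_1 → C_0 maps an edge to its endpoints' difference, ∂[p,q] = q − p. For instance
  ∂bg = g − b.
The resulting 7×21 matrix has rank 6, and its Smith normal form has invariant factors (1,1,1,1,1,1).

∂_2: C_2 → C_1 acts by ∂[p,q,r] = [q,r] − [p,r] + [p,q]. For instance
  ∂abd = bd − ad + ab,
  ∂bcf = cf − bf + bc.
The resulting 21×14 matrix has rank 13, and its Smith normal form has invariant factors (1,1,1,1,1,1,1,1,1,1,1,1,1).

Computing H_k = (kernel of ∂_k) / (image of ∂_{k+1}):

  H_0: rank C_0 − rank ∂_1 = 7 − 6 = 1, and the invariant factors of ∂_1 are all 1, so H_0 = Z.
  H_1: rank ker ∂_1 − rank ∂_2 = (21 − 6) − 13 = 2, and the invariant factors of ∂_2 are all 1, so H_1 = Z^2.
  H_2: rank ker ∂_2 − rank ∂_3 = (14 − 13) − 0 = 1, and there is no ∂_3, so H_2 = Z.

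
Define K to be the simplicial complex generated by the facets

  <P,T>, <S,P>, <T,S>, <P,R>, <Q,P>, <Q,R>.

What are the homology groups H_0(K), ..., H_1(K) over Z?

H_0 ≅ Z,  H_1 ≅ Z^2.

Take the total order P < Q < R < S < T on the vertex set. Then K (dimension 1) consists of the simplices:

  0-simplices (5): P, Q, R, S, T
  1-simplices (6): PQ, PR, PS, PT, QR, ST

giving chain groups C_0 ≅ Z^5, C_1 ≅ Z^6.

Boundary ∂_1: C_1 → C_0 sends each edge [p,q] (with p < q) to q − p. For instance
  ∂PS = S − P.
The 5×6 boundary matrix has rank 4 and Smith normal form diag(1,1,1,1).

From H_k ≅ ker(∂_k) / im(∂_{k+1}) we obtain:

  H_0: rank C_0 − rank ∂_1 = 5 − 4 = 1, and the invariant factors of ∂_1 are all 1, so H_0 = Z.
  H_1: rank ker ∂_1 − rank ∂_2 = (6 − 4) − 0 = 2, and there is no ∂_2, so H_1 = Z^2.

(K is a triangulation of a wedge of 2 circles.)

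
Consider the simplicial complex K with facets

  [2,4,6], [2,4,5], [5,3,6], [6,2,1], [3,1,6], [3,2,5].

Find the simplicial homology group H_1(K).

Take the total order 1 < 2 < 3 < 4 < 5 < 6 on the vertex set. Then K (dimension 2) consists of the simplices:

  0-simplices (6): [1], [2], [3], [4], [5], [6]
  1-simplices (12): [1,2], [1,3], [1,6], [2,3], [2,4], [2,5], [2,6], [3,5], [3,6], [4,5], [4,6], [5,6]
  2-simplices (6): [1,2,6], [1,3,6], [2,3,5], [2,4,5], [2,4,6], [3,5,6]

giving chain groups C_0 ≅ Z^6, C_1 ≅ Z^12, C_2 ≅ Z^6.

The boundary map ∂_1: C_1 → C_0 sends each edge [p,q] (with p < q) to q − p.
The 6×12 boundary matrix has rank 5 and Smith normal form diag(1,1,1,1,1).

Boundary ∂_2: C_2 → C_1 sends each 2-simplex [p,q,r] to [q,r] − [p,r] + [p,q]. For instance
  ∂[2,3,5] = [3,5] − [2,5] + [2,3],
  ∂[2,4,6] = [4,6] − [2,6] + [2,4].
The 12×6 boundary matrix has rank 6 and Smith normal form diag(1,1,1,1,1,1).

From H_k ≅ ker(∂_k) / im(∂_{k+1}) we obtain:

  H_1: rank ker ∂_1 − rank ∂_2 = (12 − 5) − 6 = 1, and the invariant factors of ∂_2 are all 1, so H_1 ≅ Z.

H_1 = Z.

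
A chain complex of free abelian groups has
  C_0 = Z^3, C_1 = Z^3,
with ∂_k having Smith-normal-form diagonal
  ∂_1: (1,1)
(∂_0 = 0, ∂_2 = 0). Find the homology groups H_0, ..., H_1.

H_0 = Z,  H_1 = Z.

H_0: b_0 = 3 − 0 − 2 = 1; torsion from ∂_1 factors > 1: none. So H_0 = Z.
H_1: b_1 = 3 − 2 − 0 = 1; torsion from ∂_2 factors > 1: none. So H_1 = Z.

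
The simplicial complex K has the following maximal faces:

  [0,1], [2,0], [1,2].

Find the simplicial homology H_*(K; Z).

We work with the vertex ordering 0 < 1 < 2. The simplices of K, each written with vertices in increasing order, are:

  0-simplices (3): [0], [1], [2]
  1-simplices (3): [0,1], [0,2], [1,2]

Hence C_0 ≅ Z^3, C_1 ≅ Z^3.

Boundary ∂_1: C_1 → C_0 sends each edge [p,q] (with p < q) to q − p.
This gives a 3×3 integer matrix of rank 2; reducing to Smith normal form yields diagonal entries (1,1).

Reading off H_k = ker ∂_k / im ∂_{k+1}:

  H_0: rank C_0 − rank ∂_1 = 3 − 2 = 1, and the invariant factors of ∂_1 are all 1, so H_0 = Z.
  H_1: rank ker ∂_1 − rank ∂_2 = (3 − 2) − 0 = 1, and there is no ∂_2, so H_1 = Z.

H_0 = Z,  H_1 = Z.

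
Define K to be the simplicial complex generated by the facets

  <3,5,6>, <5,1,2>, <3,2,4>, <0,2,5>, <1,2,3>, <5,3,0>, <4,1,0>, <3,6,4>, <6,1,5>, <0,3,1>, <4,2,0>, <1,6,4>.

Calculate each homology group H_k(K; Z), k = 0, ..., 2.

We work with the vertex ordering 0 < 1 < 2 < 3 < 4 < 5 < 6. The simplices of K, each written with vertices in increasing order, are:

  0-simplices (7): [0], [1], [2], [3], [4], [5], [6]
  1-simplices (18): [0,1], [0,2], [0,3], [0,4], [0,5], [1,2], [1,3], [1,4], [1,5], [1,6], [2,3], [2,4], [2,5], [3,4], [3,5], [3,6], [4,6], [5,6]
  2-simplices (12): [0,1,3], [0,1,4], [0,2,4], [0,2,5], [0,3,5], [1,2,3], [1,2,5], [1,4,6], [1,5,6], [2,3,4], [3,4,6], [3,5,6]

giving chain groups C_0 ≅ Z^7, C_1 ≅ Z^18, C_2 ≅ Z^12.

The boundary map ∂_1: C_1 → C_0 sends each edge [p,q] (with p < q) to q − p. For instance
  ∂[2,4] = [4] − [2].
This gives a 7×18 integer matrix of rank 6; reducing to Smith normal form yields diagonal entries (1,1,1,1,1,1).

∂_2: C_2 → C_1 acts by ∂[p,q,r] = [q,r] − [p,r] + [p,q]. For instance
  ∂[0,2,4] = [2,4] − [0,4] + [0,2],
  ∂[1,4,6] = [4,6] − [1,6] + [1,4].
As a 18×12 matrix over Z this has rank 12, with invariant factors (1,1,1,1,1,1,1,1,1,1,1,2).

Now H_k = ker ∂_k / im ∂_{k+1}, so:

  H_0: rank C_0 − rank ∂_1 = 7 − 6 = 1, and the invariant factors of ∂_1 are all 1, so H_0 = Z.
  H_1: rank ker ∂_1 − rank ∂_2 = (18 − 6) − 12 = 0, and ∂_2 has invariant factor 2 > 1, so H_1 = Z/2.
  H_2: rank ker ∂_2 − rank ∂_3 = (12 − 12) − 0 = 0, and there is no ∂_3, so H_2 = 0.

(K is a triangulation of the real projective plane RP^2.)

H_0 = Z,  H_1 = Z/2,  H_2 = 0.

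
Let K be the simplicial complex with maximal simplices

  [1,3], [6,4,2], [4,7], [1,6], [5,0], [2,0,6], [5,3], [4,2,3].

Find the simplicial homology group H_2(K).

Take the total order 0 < 1 < 2 < 3 < 4 < 5 < 6 < 7 on the vertex set. Then K (dimension 2) consists of the simplices:

  0-simplices (8): [0], [1], [2], [3], [4], [5], [6], [7]
  1-simplices (12): [0,2], [0,5], [0,6], [1,3], [1,6], [2,3], [2,4], [2,6], [3,4], [3,5], [4,6], [4,7]
  2-simplices (3): [0,2,6], [2,3,4], [2,4,6]

so the chain groups are C_0 ≅ Z^8, C_1 ≅ Z^12, C_2 ≅ Z^3.

∂_1: C_1 → C_0 sends each edge [p,q] (with p < q) to q − p.
The 8×12 boundary matrix has rank 7 and Smith normal form diag(1,1,1,1,1,1,1).

Boundary ∂_2: C_2 → C_1 sends each 2-simplex [p,q,r] to [q,r] − [p,r] + [p,q]. For instance
  ∂[2,3,4] = [3,4] − [2,4] + [2,3],
  ∂[2,4,6] = [4,6] − [2,6] + [2,4].
The 12×3 boundary matrix has rank 3 and Smith normal form diag(1,1,1).

Reading off H_k = ker ∂_k / im ∂_{k+1}:

  H_2: rank ker ∂_2 − rank ∂_3 = (3 − 3) − 0 = 0, and there is no ∂_3, so H_2 = 0.

H_2 = 0.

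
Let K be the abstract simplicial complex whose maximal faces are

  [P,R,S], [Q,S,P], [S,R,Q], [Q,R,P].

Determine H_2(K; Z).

K has 4 vertices, 6 edges, 4 triangles.
rank ∂_2 = 3, rank ∂_3 = 0 ⇒ b_2 = 4 − 3 − 0 = 1. So H_2 ≅ Z.

H_2 = Z.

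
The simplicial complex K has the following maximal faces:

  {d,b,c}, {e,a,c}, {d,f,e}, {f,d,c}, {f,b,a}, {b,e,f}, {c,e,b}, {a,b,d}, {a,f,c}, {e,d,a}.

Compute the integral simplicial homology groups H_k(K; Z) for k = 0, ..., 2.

Take the total order a < b < c < d < e < f on the vertex set. Then K (dimension 2) consists of the simplices:

  0-simplices (6): a, b, c, d, e, f
  1-simplices (15): ab, ac, ad, ae, af, bc, bd, be, bf, cd, ce, cf, de, df, ef
  2-simplices (10): abd, abf, ace, acf, ade, bcd, bce, bef, cdf, def

Hence C_0 ≅ Z^6, C_1 ≅ Z^15, C_2 ≅ Z^10.

The boundary map ∂_1: C_1 → C_0 maps an edge to its endpoints' difference, ∂[p,q] = q − p.
This gives a 6×15 integer matrix of rank 5; reducing to Smith normal form yields diagonal entries (1,1,1,1,1).

Boundary ∂_2: C_2 → C_1 acts by ∂[p,q,r] = [q,r] − [p,r] + [p,q]. For instance
  ∂ace = ce − ae + ac,
  ∂bce = ce − be + bc.
As a 15×10 matrix over Z this has rank 10, with invariant factors (1,1,1,1,1,1,1,1,1,2).

Reading off H_k = ker ∂_k / im ∂_{k+1}:

  H_0: rank C_0 − rank ∂_1 = 6 − 5 = 1, and the invariant factors of ∂_1 are all 1, so H_0 ≅ Z.
  H_1: rank ker ∂_1 − rank ∂_2 = (15 − 5) − 10 = 0, and ∂_2 has invariant factor 2 > 1, so H_1 ≅ Z/2Z.
  H_2: rank ker ∂_2 − rank ∂_3 = (10 − 10) − 0 = 0, and there is no ∂_3, so H_2 ≅ 0.

H_0 = Z,  H_1 = Z/2Z,  H_2 = 0.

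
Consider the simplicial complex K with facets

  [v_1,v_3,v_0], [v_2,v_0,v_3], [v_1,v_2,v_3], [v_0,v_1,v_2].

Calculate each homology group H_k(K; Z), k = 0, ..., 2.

Order the vertices as v_0 < v_1 < v_2 < v_3. Listing each simplex with vertices in this order, K has dimension 2 with simplices:

  0-simplices (4): [v_0], [v_1], [v_2], [v_3]
  1-simplices (6): [v_0,v_1], [v_0,v_2], [v_0,v_3], [v_1,v_2], [v_1,v_3], [v_2,v_3]
  2-simplices (4): [v_0,v_1,v_2], [v_0,v_1,v_3], [v_0,v_2,v_3], [v_1,v_2,v_3]

so the chain groups are C_0 ≅ Z^4, C_1 ≅ Z^6, C_2 ≅ Z^4.

Boundary ∂_1: C_1 → C_0 maps an edge to its endpoints' difference, ∂[p,q] = q − p. For instance
  ∂[v_1,v_3] = [v_3] − [v_1].
This gives a 4×6 integer matrix of rank 3; reducing to Smith normal form yields diagonal entries (1,1,1).

∂_2: C_2 → C_1 acts by ∂[p,q,r] = [q,r] − [p,r] + [p,q]. For instance
  ∂[v_0,v_1,v_3] = [v_1,v_3] − [v_0,v_3] + [v_0,v_1],
  ∂[v_0,v_1,v_2] = [v_1,v_2] − [v_0,v_2] + [v_0,v_1].
The 6×4 boundary matrix has rank 3 and Smith normal form diag(1,1,1).

Computing H_k = (kernel of ∂_k) / (image of ∂_{k+1}):

  H_0: rank C_0 − rank ∂_1 = 4 − 3 = 1, and the invariant factors of ∂_1 are all 1, so H_0 ≅ Z.
  H_1: rank ker ∂_1 − rank ∂_2 = (6 − 3) − 3 = 0, and the invariant factors of ∂_2 are all 1, so H_1 ≅ 0.
  H_2: rank ker ∂_2 − rank ∂_3 = (4 − 3) − 0 = 1, and there is no ∂_3, so H_2 ≅ Z.

As a check, the Euler characteristic is 4 − 6 + 4 = 2, which agrees with 1 − 0 + 1 = 2.
(K is a triangulation of the 2-sphere S^2.)

H_0 ≅ Z,  H_1 = 0,  H_2 ≅ Z.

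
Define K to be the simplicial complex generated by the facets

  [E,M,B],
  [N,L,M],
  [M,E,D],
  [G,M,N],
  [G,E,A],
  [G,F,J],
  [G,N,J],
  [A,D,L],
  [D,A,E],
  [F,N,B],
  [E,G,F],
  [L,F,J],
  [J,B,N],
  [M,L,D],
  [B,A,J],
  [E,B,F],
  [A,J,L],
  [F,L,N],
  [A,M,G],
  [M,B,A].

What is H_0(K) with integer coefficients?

Take the total order A < B < D < E < F < G < J < L < M < N on the vertex set. Then K (dimension 2) consists of the simplices:

  0-simplices (10): A, B, D, E, F, G, J, L, M, N
  1-simplices (30): AB, AD, AE, AG, AJ, AL, AM, BE, BF, BJ, BM, BN, DE, DL, DM, EF, EG, EM, FG, FJ, FL, FN, GJ, GM, GN, JL, JN, LM, LN, MN
  2-simplices (20): ABJ, ABM, ADE, ADL, AEG, AGM, AJL, BEF, BEM, BFN, BJN, DEM, DLM, EFG, FGJ, FJL, FLN, GJN, GMN, LMN

Hence C_0 ≅ Z^10, C_1 ≅ Z^30, C_2 ≅ Z^20.

∂_1: C_1 → C_0 is given by ∂[p,q] = [q] − [p].
The 10×30 boundary matrix has rank 9 and Smith normal form diag(1,1,1,1,1,1,1,1,1).

Boundary ∂_2: C_2 → C_1 maps a triangle to the signed sum of its edges. For instance
  ∂BFN = FN − BN + BF,
  ∂GJN = JN − GN + GJ.
As a 30×20 matrix over Z this has rank 20, with invariant factors (1,1,1,1,1,1,1,1,1,1,1,1,1,1,1,1,1,1,1,2).

From H_k ≅ ker(∂_k) / im(∂_{k+1}) we obtain:

  H_0: rank C_0 − rank ∂_1 = 10 − 9 = 1, and the invariant factors of ∂_1 are all 1, so H_0 = Z.

(K is a triangulation of the Klein bottle.)

H_0 ≅ Z.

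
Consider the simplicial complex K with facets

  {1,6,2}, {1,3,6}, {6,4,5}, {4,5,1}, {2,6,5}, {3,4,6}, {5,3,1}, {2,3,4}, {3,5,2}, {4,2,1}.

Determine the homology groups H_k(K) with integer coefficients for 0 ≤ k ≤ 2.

H_0 = Z,  H_1 = Z/2Z,  H_2 = 0.

We work with the vertex ordering 1 < 2 < 3 < 4 < 5 < 6. The simplices of K, each written with vertices in increasing order, are:

  0-simplices (6): [1], [2], [3], [4], [5], [6]
  1-simplices (15): [1,2], [1,3], [1,4], [1,5], [1,6], [2,3], [2,4], [2,5], [2,6], [3,4], [3,5], [3,6], [4,5], [4,6], [5,6]
  2-simplices (10): [1,2,4], [1,2,6], [1,3,5], [1,3,6], [1,4,5], [2,3,4], [2,3,5], [2,5,6], [3,4,6], [4,5,6]

giving chain groups C_0 ≅ Z^6, C_1 ≅ Z^15, C_2 ≅ Z^10.

∂_1: C_1 → C_0 maps an edge to its endpoints' difference, ∂[p,q] = q − p.
As a 6×15 matrix over Z this has rank 5, with invariant factors (1,1,1,1,1).

∂_2: C_2 → C_1 acts by ∂[p,q,r] = [q,r] − [p,r] + [p,q]. For instance
  ∂[2,5,6] = [5,6] − [2,6] + [2,5],
  ∂[1,2,6] = [2,6] − [1,6] + [1,2].
The resulting 15×10 matrix has rank 10, and its Smith normal form has invariant factors (1,1,1,1,1,1,1,1,1,2).

Now H_k = ker ∂_k / im ∂_{k+1}, so:

  H_0: rank C_0 − rank ∂_1 = 6 − 5 = 1, and the invariant factors of ∂_1 are all 1, so H_0 = Z.
  H_1: rank ker ∂_1 − rank ∂_2 = (15 − 5) − 10 = 0, and ∂_2 has invariant factor 2 > 1, so H_1 = Z/2Z.
  H_2: rank ker ∂_2 − rank ∂_3 = (10 − 10) − 0 = 0, and there is no ∂_3, so H_2 = 0.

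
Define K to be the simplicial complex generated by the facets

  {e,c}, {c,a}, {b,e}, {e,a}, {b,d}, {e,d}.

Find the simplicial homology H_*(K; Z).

H_0 = Z,  H_1 = Z^2.

We work with the vertex ordering a < b < c < d < e. The simplices of K, each written with vertices in increasing order, are:

  0-simplices (5): a, b, c, d, e
  1-simplices (6): ac, ae, bd, be, ce, de

so the chain groups are C_0 ≅ Z^5, C_1 ≅ Z^6.

Boundary ∂_1: C_1 → C_0 maps an edge to its endpoints' difference, ∂[p,q] = q − p. For instance
  ∂de = e − d.
As a 5×6 matrix over Z this has rank 4, with invariant factors (1,1,1,1).

From H_k ≅ ker(∂_k) / im(∂_{k+1}) we obtain:

  H_0: rank C_0 − rank ∂_1 = 5 − 4 = 1, and the invariant factors of ∂_1 are all 1, so H_0 = Z.
  H_1: rank ker ∂_1 − rank ∂_2 = (6 − 4) − 0 = 2, and there is no ∂_2, so H_1 = Z^2.

As a check, the Euler characteristic is 5 − 6 = -1, which agrees with 1 − 2 = -1.
(K is a triangulation of a wedge of 2 circles.)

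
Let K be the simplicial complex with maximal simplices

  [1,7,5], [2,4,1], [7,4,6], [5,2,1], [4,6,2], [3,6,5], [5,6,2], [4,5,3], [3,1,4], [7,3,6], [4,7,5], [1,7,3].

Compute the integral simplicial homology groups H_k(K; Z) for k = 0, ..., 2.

H_0 ≅ Z,  H_1 ≅ Z/2,  H_2 = 0.

Order the vertices as 1 < 2 < 3 < 4 < 5 < 6 < 7. Listing each simplex with vertices in this order, K has dimension 2 with simplices:

  0-simplices (7): [1], [2], [3], [4], [5], [6], [7]
  1-simplices (18): [1,2], [1,3], [1,4], [1,5], [1,7], [2,4], [2,5], [2,6], [3,4], [3,5], [3,6], [3,7], [4,5], [4,6], [4,7], [5,6], [5,7], [6,7]
  2-simplices (12): [1,2,4], [1,2,5], [1,3,4], [1,3,7], [1,5,7], [2,4,6], [2,5,6], [3,4,5], [3,5,6], [3,6,7], [4,5,7], [4,6,7]

giving chain groups C_0 ≅ Z^7, C_1 ≅ Z^18, C_2 ≅ Z^12.

∂_1: C_1 → C_0 is given by ∂[p,q] = [q] − [p]. For instance
  ∂[2,5] = [5] − [2].
The resulting 7×18 matrix has rank 6, and its Smith normal form has invariant factors (1,1,1,1,1,1).

The boundary map ∂_2: C_2 → C_1 acts by ∂[p,q,r] = [q,r] − [p,r] + [p,q]. For instance
  ∂[1,3,4] = [3,4] − [1,4] + [1,3],
  ∂[4,5,7] = [5,7] − [4,7] + [4,5].
As a 18×12 matrix over Z this has rank 12, with invariant factors (1,1,1,1,1,1,1,1,1,1,1,2).

Computing H_k = (kernel of ∂_k) / (image of ∂_{k+1}):

  H_0: rank C_0 − rank ∂_1 = 7 − 6 = 1, and the invariant factors of ∂_1 are all 1, so H_0 ≅ Z.
  H_1: rank ker ∂_1 − rank ∂_2 = (18 − 6) − 12 = 0, and ∂_2 has invariant factor 2 > 1, so H_1 ≅ Z/2.
  H_2: rank ker ∂_2 − rank ∂_3 = (12 − 12) − 0 = 0, and there is no ∂_3, so H_2 ≅ 0.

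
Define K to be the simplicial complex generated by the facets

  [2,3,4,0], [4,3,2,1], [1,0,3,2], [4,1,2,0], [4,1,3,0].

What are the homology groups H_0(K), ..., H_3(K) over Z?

Order the vertices as 0 < 1 < 2 < 3 < 4. Listing each simplex with vertices in this order, K has dimension 3 with simplices:

  0-simplices (5): [0], [1], [2], [3], [4]
  1-simplices (10): [0,1], [0,2], [0,3], [0,4], [1,2], [1,3], [1,4], [2,3], [2,4], [3,4]
  2-simplices (10): [0,1,2], [0,1,3], [0,1,4], [0,2,3], [0,2,4], [0,3,4], [1,2,3], [1,2,4], [1,3,4], [2,3,4]
  3-simplices (5): [0,1,2,3], [0,1,2,4], [0,1,3,4], [0,2,3,4], [1,2,3,4]

giving chain groups C_0 ≅ Z^5, C_1 ≅ Z^10, C_2 ≅ Z^10, C_3 ≅ Z^5.

Boundary ∂_1: C_1 → C_0 maps an edge to its endpoints' difference, ∂[p,q] = q − p.
The 5×10 boundary matrix has rank 4 and Smith normal form diag(1,1,1,1).

Boundary ∂_2: C_2 → C_1 acts by ∂[p,q,r] = [q,r] − [p,r] + [p,q]. For instance
  ∂[1,2,4] = [2,4] − [1,4] + [1,2],
  ∂[1,3,4] = [3,4] − [1,4] + [1,3].
The resulting 10×10 matrix has rank 6, and its Smith normal form has invariant factors (1,1,1,1,1,1).

The boundary map ∂_3: C_3 → C_2 sends each 3-simplex σ to the alternating sum Σ_i (−1)^i (σ with its i-th vertex removed). For instance
  ∂[0,1,3,4] = [1,3,4] − [0,3,4] + [0,1,4] − [0,1,3],
  ∂[0,2,3,4] = [2,3,4] − [0,3,4] + [0,2,4] − [0,2,3].
This gives a 10×5 integer matrix of rank 4; reducing to Smith normal form yields diagonal entries (1,1,1,1).

From H_k ≅ ker(∂_k) / im(∂_{k+1}) we obtain:

  H_0: rank C_0 − rank ∂_1 = 5 − 4 = 1, and the invariant factors of ∂_1 are all 1, so H_0 ≅ Z.
  H_1: rank ker ∂_1 − rank ∂_2 = (10 − 4) − 6 = 0, and the invariant factors of ∂_2 are all 1, so H_1 ≅ 0.
  H_2: rank ker ∂_2 − rank ∂_3 = (10 − 6) − 4 = 0, and the invariant factors of ∂_3 are all 1, so H_2 ≅ 0.
  H_3: rank ker ∂_3 − rank ∂_4 = (5 − 4) − 0 = 1, and there is no ∂_4, so H_3 ≅ Z.

As a check, the Euler characteristic is 5 − 10 + 10 − 5 = 0, which agrees with 1 − 0 + 0 − 1 = 0.

H_0 = Z,  H_1 = 0,  H_2 = 0,  H_3 = Z.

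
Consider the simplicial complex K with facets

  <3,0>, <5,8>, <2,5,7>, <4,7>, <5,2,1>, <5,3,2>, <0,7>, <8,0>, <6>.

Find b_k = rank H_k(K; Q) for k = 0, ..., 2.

Order the vertices as 0 < 1 < 2 < 3 < 4 < 5 < 6 < 7 < 8. Listing each simplex with vertices in this order, K has dimension 2 with simplices:

  0-simplices (9): [0], [1], [2], [3], [4], [5], [6], [7], [8]
  1-simplices (12): [0,3], [0,7], [0,8], [1,2], [1,5], [2,3], [2,5], [2,7], [3,5], [4,7], [5,7], [5,8]
  2-simplices (3): [1,2,5], [2,3,5], [2,5,7]

giving chain groups C_0 ≅ Z^9, C_1 ≅ Z^12, C_2 ≅ Z^3.

Boundary ∂_1: C_1 → C_0 maps an edge to its endpoints' difference, ∂[p,q] = q − p. For instance
  ∂[0,8] = [8] − [0].
As a 9×12 matrix over Z this has rank 7, with invariant factors (1,1,1,1,1,1,1).

The boundary map ∂_2: C_2 → C_1 sends each 2-simplex [p,q,r] to [q,r] − [p,r] + [p,q]. For instance
  ∂[2,5,7] = [5,7] − [2,7] + [2,5],
  ∂[2,3,5] = [3,5] − [2,5] + [2,3].
The resulting 12×3 matrix has rank 3, and its Smith normal form has invariant factors (1,1,1).

Computing H_k = (kernel of ∂_k) / (image of ∂_{k+1}):

  H_0: rank C_0 − rank ∂_1 = 9 − 7 = 2, and the invariant factors of ∂_1 are all 1, so H_0 = Z^2.
  H_1: rank ker ∂_1 − rank ∂_2 = (12 − 7) − 3 = 2, and the invariant factors of ∂_2 are all 1, so H_1 = Z^2.
  H_2: rank ker ∂_2 − rank ∂_3 = (3 − 3) − 0 = 0, and there is no ∂_3, so H_2 = 0.

Hence the Betti numbers are b_0 = 2, b_1 = 2, b_2 = 0.

b_0 = 2, b_1 = 2, b_2 = 0.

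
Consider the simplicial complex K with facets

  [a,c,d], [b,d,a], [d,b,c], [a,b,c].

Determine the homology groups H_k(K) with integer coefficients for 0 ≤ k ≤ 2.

We work with the vertex ordering a < b < c < d. The simplices of K, each written with vertices in increasing order, are:

  0-simplices (4): a, b, c, d
  1-simplices (6): ab, ac, ad, bc, bd, cd
  2-simplices (4): abc, abd, acd, bcd

giving chain groups C_0 ≅ Z^4, C_1 ≅ Z^6, C_2 ≅ Z^4.

∂_1: C_1 → C_0 is given by ∂[p,q] = [q] − [p]. For instance
  ∂ac = c − a.
The resulting 4×6 matrix has rank 3, and its Smith normal form has invariant factors (1,1,1).

∂_2: C_2 → C_1 maps a triangle to the signed sum of its edges. For instance
  ∂abc = bc − ac + ab,
  ∂acd = cd − ad + ac.
This gives a 6×4 integer matrix of rank 3; reducing to Smith normal form yields diagonal entries (1,1,1).

Computing H_k = (kernel of ∂_k) / (image of ∂_{k+1}):

  H_0: rank C_0 − rank ∂_1 = 4 − 3 = 1, and the invariant factors of ∂_1 are all 1, so H_0 ≅ Z.
  H_1: rank ker ∂_1 − rank ∂_2 = (6 − 3) − 3 = 0, and the invariant factors of ∂_2 are all 1, so H_1 ≅ 0.
  H_2: rank ker ∂_2 − rank ∂_3 = (4 − 3) − 0 = 1, and there is no ∂_3, so H_2 ≅ Z.

(K is a triangulation of the 2-sphere S^2.)

H_0 = Z,  H_1 = 0,  H_2 = Z.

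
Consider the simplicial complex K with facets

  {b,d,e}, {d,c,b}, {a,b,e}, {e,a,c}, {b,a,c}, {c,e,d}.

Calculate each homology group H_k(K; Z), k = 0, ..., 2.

Take the total order a < b < c < d < e on the vertex set. Then K (dimension 2) consists of the simplices:

  0-simplices (5): a, b, c, d, e
  1-simplices (9): ab, ac, ae, bc, bd, be, cd, ce, de
  2-simplices (6): abc, abe, ace, bcd, bde, cde

so the chain groups are C_0 ≅ Z^5, C_1 ≅ Z^9, C_2 ≅ Z^6.

The boundary map ∂_1: C_1 → C_0 maps an edge to its endpoints' difference, ∂[p,q] = q − p. For instance
  ∂ae = e − a.
The resulting 5×9 matrix has rank 4, and its Smith normal form has invariant factors (1,1,1,1).

The boundary map ∂_2: C_2 → C_1 sends each 2-simplex [p,q,r] to [q,r] − [p,r] + [p,q]. For instance
  ∂bcd = cd − bd + bc,
  ∂ace = ce − ae + ac.
As a 9×6 matrix over Z this has rank 5, with invariant factors (1,1,1,1,1).

Computing H_k = (kernel of ∂_k) / (image of ∂_{k+1}):

  H_0: rank C_0 − rank ∂_1 = 5 − 4 = 1, and the invariant factors of ∂_1 are all 1, so H_0 ≅ Z.
  H_1: rank ker ∂_1 − rank ∂_2 = (9 − 4) − 5 = 0, and the invariant factors of ∂_2 are all 1, so H_1 ≅ 0.
  H_2: rank ker ∂_2 − rank ∂_3 = (6 − 5) − 0 = 1, and there is no ∂_3, so H_2 ≅ Z.

As a check, the Euler characteristic is 5 − 9 + 6 = 2, which agrees with 1 − 0 + 1 = 2.

H_0 ≅ Z,  H_1 = 0,  H_2 ≅ Z.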